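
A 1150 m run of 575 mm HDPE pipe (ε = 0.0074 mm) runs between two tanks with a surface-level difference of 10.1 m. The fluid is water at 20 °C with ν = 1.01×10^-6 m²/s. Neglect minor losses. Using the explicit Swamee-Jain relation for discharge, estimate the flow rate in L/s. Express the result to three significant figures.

Swamee-Jain (Type II): Q = -0.965·√(gD⁵h_f/L)·ln[ε/(3.7D) + √(3.17ν²L/(gD³h_f))]
√(gD⁵h_f/L) = √(9.81·0.575⁵·10.1/1150) = 0.07359
ε/(3.7D) = 3.48×10^-6; √(3.17ν²L/(gD³h_f)) = 1.41×10^-5
Q = -0.965·0.07359·ln(1.753×10^-5) = 0.7777 m³/s
Check: V = 3.00 m/s, Re = 1.71×10^6, f = 0.01106, h_f = 10.1 m ≈ 10.1 m ✓

Q ≈ 778 L/s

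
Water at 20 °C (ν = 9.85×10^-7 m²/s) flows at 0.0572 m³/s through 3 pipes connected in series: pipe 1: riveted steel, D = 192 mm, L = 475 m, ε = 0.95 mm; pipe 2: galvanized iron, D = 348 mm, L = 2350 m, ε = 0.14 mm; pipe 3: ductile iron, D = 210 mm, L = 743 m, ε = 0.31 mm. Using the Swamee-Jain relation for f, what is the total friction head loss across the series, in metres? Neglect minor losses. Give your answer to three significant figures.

Pipe 1: V = 1.976 m/s, Re = 3.85×10^5, ε/D = 0.00495, f = 0.03064, h_1 = f(L/D)V²/2g = 15.08 m
Pipe 2: V = 0.6014 m/s, Re = 2.12×10^5, ε/D = 4.02×10^-4, f = 0.01829, h_2 = f(L/D)V²/2g = 2.277 m
Pipe 3: V = 1.651 m/s, Re = 3.52×10^5, ε/D = 0.00148, f = 0.02241, h_3 = f(L/D)V²/2g = 11.02 m
Series → Q common, losses add: H = Σh = 28.38 m

H ≈ 28.4 m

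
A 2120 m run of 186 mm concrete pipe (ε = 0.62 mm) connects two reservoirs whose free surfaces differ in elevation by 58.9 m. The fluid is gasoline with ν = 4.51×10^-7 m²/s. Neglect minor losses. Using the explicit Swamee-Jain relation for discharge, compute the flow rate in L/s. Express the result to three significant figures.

Swamee-Jain (Type II): Q = -0.965·√(gD⁵h_f/L)·ln[ε/(3.7D) + √(3.17ν²L/(gD³h_f))]
√(gD⁵h_f/L) = √(9.81·0.186⁵·58.9/2120) = 0.007789
ε/(3.7D) = 9.01×10^-4; √(3.17ν²L/(gD³h_f)) = 1.92×10^-5
Q = -0.965·0.007789·ln(9.201×10^-4) = 0.05255 m³/s
Check: V = 1.93 m/s, Re = 7.98×10^5, f = 0.02719, h_f = 59.1 m ≈ 58.9 m ✓

Q ≈ 52.6 L/s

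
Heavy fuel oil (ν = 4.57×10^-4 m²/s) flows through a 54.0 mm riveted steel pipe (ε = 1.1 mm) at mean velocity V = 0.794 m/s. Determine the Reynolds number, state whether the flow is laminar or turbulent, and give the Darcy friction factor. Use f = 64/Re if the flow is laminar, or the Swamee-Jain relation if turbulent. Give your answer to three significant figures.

Re = VD/ν = 0.7940·0.0540/4.57×10^-4 = 93.8
Re < 2300 → laminar → f = 64/Re = 0.6822

Re ≈ 93.8; laminar; f = 64/Re ≈ 0.682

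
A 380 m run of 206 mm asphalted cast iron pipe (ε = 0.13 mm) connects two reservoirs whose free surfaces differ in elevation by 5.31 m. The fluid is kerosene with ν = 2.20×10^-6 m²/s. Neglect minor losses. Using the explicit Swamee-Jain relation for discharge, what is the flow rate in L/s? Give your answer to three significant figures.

Q ≈ 56.2 L/s

Swamee-Jain (Type II): Q = -0.965·√(gD⁵h_f/L)·ln[ε/(3.7D) + √(3.17ν²L/(gD³h_f))]
√(gD⁵h_f/L) = √(9.81·0.206⁵·5.31/380) = 0.007131
ε/(3.7D) = 1.71×10^-4; √(3.17ν²L/(gD³h_f)) = 1.13×10^-4
Q = -0.965·0.007131·ln(2.837×10^-4) = 0.05621 m³/s
Check: V = 1.69 m/s, Re = 1.58×10^5, f = 0.01999, h_f = 5.35 m ≈ 5.31 m ✓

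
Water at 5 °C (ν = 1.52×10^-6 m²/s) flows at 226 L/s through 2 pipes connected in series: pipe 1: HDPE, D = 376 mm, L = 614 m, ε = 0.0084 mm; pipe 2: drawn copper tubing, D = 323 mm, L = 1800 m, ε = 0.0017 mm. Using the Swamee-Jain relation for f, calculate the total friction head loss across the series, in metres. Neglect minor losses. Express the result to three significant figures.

H ≈ 32.3 m

Pipe 1: V = 2.035 m/s, Re = 5.03×10^5, ε/D = 2.23×10^-5, f = 0.01343, h_1 = f(L/D)V²/2g = 4.630 m
Pipe 2: V = 2.758 m/s, Re = 5.86×10^5, ε/D = 5.26×10^-6, f = 0.01282, h_2 = f(L/D)V²/2g = 27.70 m
Series → Q common, losses add: H = Σh = 32.33 m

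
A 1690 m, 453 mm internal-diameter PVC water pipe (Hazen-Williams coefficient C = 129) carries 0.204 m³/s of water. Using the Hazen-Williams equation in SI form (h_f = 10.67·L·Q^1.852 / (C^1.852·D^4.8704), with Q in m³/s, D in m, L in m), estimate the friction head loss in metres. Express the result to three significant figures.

h_f ≈ 5.54 m

h_f = 10.67·1690·0.204^1.852 / (129^1.852·0.453^4.8704) = 5.541 m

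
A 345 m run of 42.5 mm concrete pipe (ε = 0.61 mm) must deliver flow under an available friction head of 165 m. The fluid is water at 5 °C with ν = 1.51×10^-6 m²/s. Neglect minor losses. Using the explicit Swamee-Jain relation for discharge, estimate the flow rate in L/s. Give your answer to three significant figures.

Q ≈ 4.29 L/s

Swamee-Jain (Type II): Q = -0.965·√(gD⁵h_f/L)·ln[ε/(3.7D) + √(3.17ν²L/(gD³h_f))]
√(gD⁵h_f/L) = √(9.81·0.0425⁵·165/345) = 8.066×10^-4
ε/(3.7D) = 0.00388; √(3.17ν²L/(gD³h_f)) = 1.42×10^-4
Q = -0.965·8.066×10^-4·ln(0.004021) = 0.004294 m³/s
Check: V = 3.03 m/s, Re = 8.52×10^4, f = 0.04383, h_f = 166 m ≈ 165 m ✓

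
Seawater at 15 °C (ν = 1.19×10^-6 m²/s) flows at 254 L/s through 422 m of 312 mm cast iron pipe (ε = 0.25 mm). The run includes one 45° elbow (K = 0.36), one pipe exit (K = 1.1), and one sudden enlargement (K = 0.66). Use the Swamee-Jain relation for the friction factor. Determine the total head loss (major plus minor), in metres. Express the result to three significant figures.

H_L ≈ 15.7 m

V = 4Q/(πD²) = 3.322 m/s; V²/2g = 0.5626 m
Re = 8.71×10^5, ε/D = 8.01×10^-4 → f = 0.01913 (Swamee-Jain)
Major: h_f = f(L/D)·V²/2g = 0.01913·1353·0.5626 = 14.55 m
Minor: ΣK = 2.12; h_m = ΣK·V²/2g = 1.193 m
Total H_L = 14.55 + 1.193 = 15.75 m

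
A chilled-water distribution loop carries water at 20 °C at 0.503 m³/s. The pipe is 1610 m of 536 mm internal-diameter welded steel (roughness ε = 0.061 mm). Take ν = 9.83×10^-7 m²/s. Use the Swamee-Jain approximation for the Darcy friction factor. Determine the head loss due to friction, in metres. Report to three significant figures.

V = 4Q/(πD²) = 4·0.503/(π·0.536²) = 2.229 m/s
Re = VD/ν = 2.229·0.536/9.83×10^-7 = 1.22×10^6 → turbulent
ε/D = 0.061/536 = 1.14×10^-4
Swamee-Jain: f = 0.01351
h_f = f(L/D)V²/(2g) = 0.01351·(1610/0.536)·2.229²/(2·9.81) = 10.28 m

h_f ≈ 10.3 m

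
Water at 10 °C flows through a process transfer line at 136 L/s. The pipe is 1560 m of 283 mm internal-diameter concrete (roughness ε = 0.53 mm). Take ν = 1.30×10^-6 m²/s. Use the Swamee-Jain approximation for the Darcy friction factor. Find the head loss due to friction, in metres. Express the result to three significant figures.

h_f ≈ 30.9 m

V = 4Q/(πD²) = 4·0.136/(π·0.283²) = 2.162 m/s
Re = VD/ν = 2.162·0.283/1.30×10^-6 = 4.71×10^5 → turbulent
ε/D = 0.53/283 = 0.00187
Swamee-Jain: f = 0.02354
h_f = f(L/D)V²/(2g) = 0.02354·(1560/0.283)·2.162²/(2·9.81) = 30.92 m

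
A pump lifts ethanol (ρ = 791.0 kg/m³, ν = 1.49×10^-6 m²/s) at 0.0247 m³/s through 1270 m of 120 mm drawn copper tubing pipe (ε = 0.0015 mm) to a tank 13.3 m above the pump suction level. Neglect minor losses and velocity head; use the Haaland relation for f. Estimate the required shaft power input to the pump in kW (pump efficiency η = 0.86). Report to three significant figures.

V = 4Q/(πD²) = 2.184 m/s; Re = 1.76×10^5; ε/D = 1.25×10^-5; f = 0.01596
h_f = f(L/D)V²/2g = 41.07 m
Total head H = z + h_f = 13.3 + 41.07 = 54.37 m
P_hyd = ρgQH = 791.0·9.81·0.0247·54.37 = 10.42 kW
P_shaft = P_hyd/η = 10.42/0.86 = 12.12 kW

P_shaft ≈ 12.1 kW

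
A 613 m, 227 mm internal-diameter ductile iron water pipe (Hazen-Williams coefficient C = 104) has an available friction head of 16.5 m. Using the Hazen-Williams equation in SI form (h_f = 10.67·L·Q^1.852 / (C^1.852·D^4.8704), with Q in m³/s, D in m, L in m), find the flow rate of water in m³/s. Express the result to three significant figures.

Rearranging: Q = [h_f·C^1.852·D^4.8704 / (10.67·L)]^(1/1.852)
Q = [16.5·104^1.852·0.227^4.8704 / (10.67·613)]^0.540 = 0.08330 m³/s

Q ≈ 0.0833 m³/s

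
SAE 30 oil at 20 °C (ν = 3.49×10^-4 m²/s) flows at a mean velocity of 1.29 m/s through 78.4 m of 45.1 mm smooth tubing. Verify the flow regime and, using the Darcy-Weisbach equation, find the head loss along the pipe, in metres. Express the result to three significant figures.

Re = VD/ν = 1.29·0.04510/3.49×10^-4 = 167 → laminar (Re < 2300)
f = 64/Re = 0.3839
h_f = f(L/D)V²/(2g) = 0.3839·(78.4/0.04510)·1.29²/(2·9.81) = 56.61 m

h_f ≈ 56.6 m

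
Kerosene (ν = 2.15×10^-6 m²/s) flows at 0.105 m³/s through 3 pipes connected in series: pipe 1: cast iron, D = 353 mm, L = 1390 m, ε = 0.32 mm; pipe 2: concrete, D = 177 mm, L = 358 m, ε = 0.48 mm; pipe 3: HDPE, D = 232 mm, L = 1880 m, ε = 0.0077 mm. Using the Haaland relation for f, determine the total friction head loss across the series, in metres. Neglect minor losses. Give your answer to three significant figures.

H ≈ 91.3 m

Pipe 1: V = 1.073 m/s, Re = 1.76×10^5, ε/D = 9.07×10^-4, f = 0.02069, h_1 = f(L/D)V²/2g = 4.780 m
Pipe 2: V = 4.267 m/s, Re = 3.51×10^5, ε/D = 0.00271, f = 0.02586, h_2 = f(L/D)V²/2g = 48.54 m
Pipe 3: V = 2.484 m/s, Re = 2.68×10^5, ε/D = 3.32×10^-5, f = 0.01491, h_3 = f(L/D)V²/2g = 38.00 m
Series → Q common, losses add: H = Σh = 91.33 m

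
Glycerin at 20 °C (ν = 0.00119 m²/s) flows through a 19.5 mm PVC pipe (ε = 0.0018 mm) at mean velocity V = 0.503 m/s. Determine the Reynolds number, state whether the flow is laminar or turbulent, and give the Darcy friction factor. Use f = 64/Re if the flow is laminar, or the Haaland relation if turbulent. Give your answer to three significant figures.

Re = VD/ν = 0.5030·0.0195/0.00119 = 8.24
Re < 2300 → laminar → f = 64/Re = 7.765

Re ≈ 8.24; laminar; f = 64/Re ≈ 7.76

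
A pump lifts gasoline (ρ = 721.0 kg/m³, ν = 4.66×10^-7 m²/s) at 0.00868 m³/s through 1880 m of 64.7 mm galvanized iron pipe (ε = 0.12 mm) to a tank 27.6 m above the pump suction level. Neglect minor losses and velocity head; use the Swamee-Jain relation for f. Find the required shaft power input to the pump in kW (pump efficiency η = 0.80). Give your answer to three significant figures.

P_shaft ≈ 20.8 kW

V = 4Q/(πD²) = 2.640 m/s; Re = 3.67×10^5; ε/D = 0.00185; f = 0.02362
h_f = f(L/D)V²/2g = 243.8 m
Total head H = z + h_f = 27.6 + 243.8 = 271.4 m
P_hyd = ρgQH = 721.0·9.81·0.00868·271.4 = 16.66 kW
P_shaft = P_hyd/η = 16.66/0.80 = 20.83 kW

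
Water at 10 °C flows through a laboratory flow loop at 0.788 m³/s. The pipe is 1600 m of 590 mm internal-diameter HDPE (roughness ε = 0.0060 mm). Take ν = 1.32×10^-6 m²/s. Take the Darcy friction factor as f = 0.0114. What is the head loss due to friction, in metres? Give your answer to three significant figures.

V = 4Q/(πD²) = 4·0.788/(π·0.590²) = 2.882 m/s
h_f = f(L/D)V²/(2g) = 0.01140·(1600/0.590)·2.882²/(2·9.81) = 13.09 m

h_f ≈ 13.1 m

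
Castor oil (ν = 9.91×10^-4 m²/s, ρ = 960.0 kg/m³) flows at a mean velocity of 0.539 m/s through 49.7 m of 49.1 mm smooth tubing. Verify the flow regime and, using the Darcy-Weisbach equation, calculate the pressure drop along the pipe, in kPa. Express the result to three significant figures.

Re = VD/ν = 0.539·0.04910/9.91×10^-4 = 26.7 → laminar (Re < 2300)
f = 64/Re = 2.397
h_f = f(L/D)V²/(2g) = 2.397·(49.7/0.04910)·0.539²/(2·9.81) = 35.92 m
Δp = ρg·h_f = 960.0·9.81·35.92 = 338.3 kPa

Δp ≈ 338 kPa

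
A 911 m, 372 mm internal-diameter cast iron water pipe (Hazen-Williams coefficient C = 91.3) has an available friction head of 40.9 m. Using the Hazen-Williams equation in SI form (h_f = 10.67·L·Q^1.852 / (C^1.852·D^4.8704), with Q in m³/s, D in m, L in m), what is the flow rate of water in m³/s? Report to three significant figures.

Rearranging: Q = [h_f·C^1.852·D^4.8704 / (10.67·L)]^(1/1.852)
Q = [40.9·91.3^1.852·0.372^4.8704 / (10.67·911)]^0.540 = 0.3533 m³/s

Q ≈ 0.353 m³/s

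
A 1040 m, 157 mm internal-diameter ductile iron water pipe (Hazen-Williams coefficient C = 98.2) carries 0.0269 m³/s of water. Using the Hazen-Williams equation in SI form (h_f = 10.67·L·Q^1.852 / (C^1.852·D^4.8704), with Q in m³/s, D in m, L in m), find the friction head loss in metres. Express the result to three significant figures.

h_f ≈ 23.1 m

h_f = 10.67·1040·0.0269^1.852 / (98.2^1.852·0.157^4.8704) = 23.12 m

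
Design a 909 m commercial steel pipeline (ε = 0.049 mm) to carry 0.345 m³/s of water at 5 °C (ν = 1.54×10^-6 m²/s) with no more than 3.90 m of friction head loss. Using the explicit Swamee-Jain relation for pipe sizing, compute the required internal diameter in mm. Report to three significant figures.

Swamee-Jain (Type III): D = 0.66·[ε^1.25·(LQ²/(gh_f))^4.75 + ν·Q^9.4·(L/(gh_f))^5.2]^0.04
LQ²/(gh_f) = 2.828; L/(gh_f) = 23.76
Term 1 = ε^1.25·(…)^4.75 = 5.72×10^-4; Term 2 = ν·Q^9.4·(…)^5.2 = 9.94×10^-4
D = 0.66·(5.72×10^-4 + 9.94×10^-4)^0.04 = 0.5097 m = 510 mm
Check: V = 1.69 m/s, Re = 5.60×10^5, f = 0.01424, h_f = 3.70 m ≈ 3.90 m ✓

D ≈ 510 mm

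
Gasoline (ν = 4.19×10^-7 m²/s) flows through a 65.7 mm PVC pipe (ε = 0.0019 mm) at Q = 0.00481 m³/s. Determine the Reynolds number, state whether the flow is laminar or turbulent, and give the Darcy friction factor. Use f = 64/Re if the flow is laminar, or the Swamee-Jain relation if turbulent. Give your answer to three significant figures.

Re ≈ 2.22×10^5; turbulent; f ≈ 0.0155

V = 4Q/(πD²) = 1.419 m/s
Re = VD/ν = 1.419·0.0657/4.19×10^-7 = 2.22×10^5
Re > 4000 → turbulent; ε/D = 2.89×10^-5
Swamee-Jain: f = 0.01549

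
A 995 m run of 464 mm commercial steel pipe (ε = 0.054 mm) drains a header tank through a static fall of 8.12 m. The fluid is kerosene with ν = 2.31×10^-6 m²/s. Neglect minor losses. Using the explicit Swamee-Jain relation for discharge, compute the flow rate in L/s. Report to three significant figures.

Swamee-Jain (Type II): Q = -0.965·√(gD⁵h_f/L)·ln[ε/(3.7D) + √(3.17ν²L/(gD³h_f))]
√(gD⁵h_f/L) = √(9.81·0.464⁵·8.12/995) = 0.04150
ε/(3.7D) = 3.15×10^-5; √(3.17ν²L/(gD³h_f)) = 4.60×10^-5
Q = -0.965·0.04150·ln(7.744×10^-5) = 0.3790 m³/s
Check: V = 2.24 m/s, Re = 4.50×10^5, f = 0.01483, h_f = 8.14 m ≈ 8.12 m ✓

Q ≈ 379 L/s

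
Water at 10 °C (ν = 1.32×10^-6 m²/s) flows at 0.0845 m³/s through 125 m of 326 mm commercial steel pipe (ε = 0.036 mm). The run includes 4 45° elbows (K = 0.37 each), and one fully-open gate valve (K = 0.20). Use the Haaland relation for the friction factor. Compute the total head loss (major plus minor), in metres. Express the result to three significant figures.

H_L ≈ 0.403 m

V = 4Q/(πD²) = 1.012 m/s; V²/2g = 0.05224 m
Re = 2.50×10^5, ε/D = 1.10×10^-4 → f = 0.01572 (Haaland)
Major: h_f = f(L/D)·V²/2g = 0.01572·383.4·0.05224 = 0.3149 m
Minor: ΣK = 1.68; h_m = ΣK·V²/2g = 0.08776 m
Total H_L = 0.3149 + 0.08776 = 0.4026 m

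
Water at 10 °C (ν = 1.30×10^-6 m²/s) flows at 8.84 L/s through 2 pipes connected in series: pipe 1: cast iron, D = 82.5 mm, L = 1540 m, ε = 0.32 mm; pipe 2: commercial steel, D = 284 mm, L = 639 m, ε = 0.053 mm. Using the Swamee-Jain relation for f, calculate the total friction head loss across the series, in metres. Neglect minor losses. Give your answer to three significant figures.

H ≈ 76.7 m

Pipe 1: V = 1.654 m/s, Re = 1.05×10^5, ε/D = 0.00388, f = 0.02946, h_1 = f(L/D)V²/2g = 76.66 m
Pipe 2: V = 0.1395 m/s, Re = 3.05×10^4, ε/D = 1.87×10^-4, f = 0.02386, h_2 = f(L/D)V²/2g = 0.05328 m
Series → Q common, losses add: H = Σh = 76.71 m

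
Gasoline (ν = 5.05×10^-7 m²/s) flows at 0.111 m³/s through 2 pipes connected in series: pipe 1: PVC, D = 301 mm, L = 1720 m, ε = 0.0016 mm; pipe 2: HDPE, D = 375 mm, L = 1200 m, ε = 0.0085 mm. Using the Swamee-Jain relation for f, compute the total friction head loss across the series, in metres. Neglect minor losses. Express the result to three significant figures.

H ≈ 10.5 m

Pipe 1: V = 1.560 m/s, Re = 9.30×10^5, ε/D = 5.32×10^-6, f = 0.01188, h_1 = f(L/D)V²/2g = 8.418 m
Pipe 2: V = 1.005 m/s, Re = 7.46×10^5, ε/D = 2.27×10^-5, f = 0.01265, h_2 = f(L/D)V²/2g = 2.084 m
Series → Q common, losses add: H = Σh = 10.50 m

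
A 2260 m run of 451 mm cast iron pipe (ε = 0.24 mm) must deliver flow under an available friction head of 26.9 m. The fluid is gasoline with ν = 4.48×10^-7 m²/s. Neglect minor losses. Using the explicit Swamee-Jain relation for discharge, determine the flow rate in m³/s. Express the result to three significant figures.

Q ≈ 0.396 m³/s

Swamee-Jain (Type II): Q = -0.965·√(gD⁵h_f/L)·ln[ε/(3.7D) + √(3.17ν²L/(gD³h_f))]
√(gD⁵h_f/L) = √(9.81·0.451⁵·26.9/2260) = 0.04668
ε/(3.7D) = 1.44×10^-4; √(3.17ν²L/(gD³h_f)) = 7.71×10^-6
Q = -0.965·0.04668·ln(1.515×10^-4) = 0.3961 m³/s
Check: V = 2.48 m/s, Re = 2.50×10^6, f = 0.01720, h_f = 27.0 m ≈ 26.9 m ✓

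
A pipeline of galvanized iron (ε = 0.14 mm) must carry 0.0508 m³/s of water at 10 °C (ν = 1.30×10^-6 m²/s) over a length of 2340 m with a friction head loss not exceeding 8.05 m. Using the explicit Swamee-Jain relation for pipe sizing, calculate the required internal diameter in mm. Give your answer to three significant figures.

D ≈ 264 mm

Swamee-Jain (Type III): D = 0.66·[ε^1.25·(LQ²/(gh_f))^4.75 + ν·Q^9.4·(L/(gh_f))^5.2]^0.04
LQ²/(gh_f) = 0.07647; L/(gh_f) = 29.63
Term 1 = ε^1.25·(…)^4.75 = 7.57×10^-11; Term 2 = ν·Q^9.4·(…)^5.2 = 4.00×10^-11
D = 0.66·(7.57×10^-11 + 4.00×10^-11)^0.04 = 0.2643 m = 264 mm
Check: V = 0.926 m/s, Re = 1.88×10^5, f = 0.01919, h_f = 7.43 m ≈ 8.05 m ✓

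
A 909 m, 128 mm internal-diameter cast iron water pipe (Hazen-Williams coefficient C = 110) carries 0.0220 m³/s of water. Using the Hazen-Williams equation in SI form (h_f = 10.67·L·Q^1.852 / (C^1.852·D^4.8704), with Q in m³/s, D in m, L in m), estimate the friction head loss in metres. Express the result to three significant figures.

h_f = 10.67·909·0.0220^1.852 / (110^1.852·0.128^4.8704) = 30.51 m

h_f ≈ 30.5 m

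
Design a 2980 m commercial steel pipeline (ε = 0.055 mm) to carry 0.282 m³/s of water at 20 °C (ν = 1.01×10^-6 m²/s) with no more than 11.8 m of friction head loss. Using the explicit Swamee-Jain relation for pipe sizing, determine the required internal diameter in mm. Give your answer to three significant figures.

Swamee-Jain (Type III): D = 0.66·[ε^1.25·(LQ²/(gh_f))^4.75 + ν·Q^9.4·(L/(gh_f))^5.2]^0.04
LQ²/(gh_f) = 2.047; L/(gh_f) = 25.74
Term 1 = ε^1.25·(…)^4.75 = 1.42×10^-4; Term 2 = ν·Q^9.4·(…)^5.2 = 1.49×10^-4
D = 0.66·(1.42×10^-4 + 1.49×10^-4)^0.04 = 0.4765 m = 477 mm
Check: V = 1.58 m/s, Re = 7.46×10^5, f = 0.01407, h_f = 11.2 m ≈ 11.8 m ✓

D ≈ 477 mm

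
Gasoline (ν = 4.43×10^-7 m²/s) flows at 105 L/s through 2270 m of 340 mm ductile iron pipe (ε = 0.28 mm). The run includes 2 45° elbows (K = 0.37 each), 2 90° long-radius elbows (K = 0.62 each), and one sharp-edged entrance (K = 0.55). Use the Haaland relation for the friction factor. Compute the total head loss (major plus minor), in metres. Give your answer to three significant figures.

V = 4Q/(πD²) = 1.156 m/s; V²/2g = 0.06817 m
Re = 8.88×10^5, ε/D = 8.24×10^-4 → f = 0.01912 (Haaland)
Major: h_f = f(L/D)·V²/2g = 0.01912·6676·0.06817 = 8.703 m
Minor: ΣK = 2.53; h_m = ΣK·V²/2g = 0.1725 m
Total H_L = 8.703 + 0.1725 = 8.875 m

H_L ≈ 8.87 m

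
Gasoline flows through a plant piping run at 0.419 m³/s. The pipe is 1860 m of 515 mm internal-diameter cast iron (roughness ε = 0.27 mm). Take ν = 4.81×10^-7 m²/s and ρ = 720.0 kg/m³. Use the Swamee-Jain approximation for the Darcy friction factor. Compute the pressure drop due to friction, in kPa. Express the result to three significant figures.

V = 4Q/(πD²) = 4·0.419/(π·0.515²) = 2.011 m/s
Re = VD/ν = 2.011·0.515/4.81×10^-7 = 2.15×10^6 → turbulent
ε/D = 0.27/515 = 5.24×10^-4
Swamee-Jain: f = 0.01718
h_f = f(L/D)V²/(2g) = 0.01718·(1860/0.515)·2.011²/(2·9.81) = 12.79 m
Δp = ρg·h_f = 720.0·9.81·12.79 = 90.37 kPa

Δp ≈ 90.4 kPa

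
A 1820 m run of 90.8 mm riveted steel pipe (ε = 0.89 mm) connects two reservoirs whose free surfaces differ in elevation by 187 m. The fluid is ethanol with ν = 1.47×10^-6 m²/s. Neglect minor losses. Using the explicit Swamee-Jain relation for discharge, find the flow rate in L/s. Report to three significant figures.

Swamee-Jain (Type II): Q = -0.965·√(gD⁵h_f/L)·ln[ε/(3.7D) + √(3.17ν²L/(gD³h_f))]
√(gD⁵h_f/L) = √(9.81·0.0908⁵·187/1820) = 0.002494
ε/(3.7D) = 0.00265; √(3.17ν²L/(gD³h_f)) = 9.53×10^-5
Q = -0.965·0.002494·ln(0.002744) = 0.01420 m³/s
Check: V = 2.19 m/s, Re = 1.35×10^5, f = 0.03830, h_f = 188 m ≈ 187 m ✓

Q ≈ 14.2 L/s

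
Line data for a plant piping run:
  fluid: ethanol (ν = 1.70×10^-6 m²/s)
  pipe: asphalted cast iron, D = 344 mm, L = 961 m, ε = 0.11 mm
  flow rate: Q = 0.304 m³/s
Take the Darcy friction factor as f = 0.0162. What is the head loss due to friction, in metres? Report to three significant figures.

V = 4Q/(πD²) = 4·0.304/(π·0.344²) = 3.271 m/s
h_f = f(L/D)V²/(2g) = 0.01620·(961/0.344)·3.271²/(2·9.81) = 24.68 m

h_f ≈ 24.7 m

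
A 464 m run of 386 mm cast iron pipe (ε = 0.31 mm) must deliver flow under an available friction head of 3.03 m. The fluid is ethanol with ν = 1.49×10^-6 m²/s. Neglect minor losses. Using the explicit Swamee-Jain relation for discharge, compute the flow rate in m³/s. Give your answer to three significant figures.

Swamee-Jain (Type II): Q = -0.965·√(gD⁵h_f/L)·ln[ε/(3.7D) + √(3.17ν²L/(gD³h_f))]
√(gD⁵h_f/L) = √(9.81·0.386⁵·3.03/464) = 0.02343
ε/(3.7D) = 2.17×10^-4; √(3.17ν²L/(gD³h_f)) = 4.37×10^-5
Q = -0.965·0.02343·ln(2.608×10^-4) = 0.1866 m³/s
Check: V = 1.59 m/s, Re = 4.13×10^5, f = 0.01959, h_f = 3.05 m ≈ 3.03 m ✓

Q ≈ 0.187 m³/s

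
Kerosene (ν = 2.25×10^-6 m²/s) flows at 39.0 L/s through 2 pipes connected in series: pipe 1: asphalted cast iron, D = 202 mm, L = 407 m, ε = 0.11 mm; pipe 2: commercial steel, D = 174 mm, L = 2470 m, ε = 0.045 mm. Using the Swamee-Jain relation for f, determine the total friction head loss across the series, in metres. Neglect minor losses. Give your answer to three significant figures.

H ≈ 39.3 m

Pipe 1: V = 1.217 m/s, Re = 1.09×10^5, ε/D = 5.45×10^-4, f = 0.02039, h_1 = f(L/D)V²/2g = 3.100 m
Pipe 2: V = 1.640 m/s, Re = 1.27×10^5, ε/D = 2.59×10^-4, f = 0.01862, h_2 = f(L/D)V²/2g = 36.23 m
Series → Q common, losses add: H = Σh = 39.33 m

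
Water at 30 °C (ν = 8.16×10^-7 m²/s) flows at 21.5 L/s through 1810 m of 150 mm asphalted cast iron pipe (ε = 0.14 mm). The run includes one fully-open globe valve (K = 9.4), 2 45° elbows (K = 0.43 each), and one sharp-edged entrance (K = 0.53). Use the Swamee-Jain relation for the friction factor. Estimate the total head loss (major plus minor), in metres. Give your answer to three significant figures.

V = 4Q/(πD²) = 1.217 m/s; V²/2g = 0.07545 m
Re = 2.24×10^5, ε/D = 9.33×10^-4 → f = 0.02078 (Swamee-Jain)
Major: h_f = f(L/D)·V²/2g = 0.02078·12067·0.07545 = 18.92 m
Minor: ΣK = 10.8; h_m = ΣK·V²/2g = 0.8141 m
Total H_L = 18.92 + 0.8141 = 19.73 m

H_L ≈ 19.7 m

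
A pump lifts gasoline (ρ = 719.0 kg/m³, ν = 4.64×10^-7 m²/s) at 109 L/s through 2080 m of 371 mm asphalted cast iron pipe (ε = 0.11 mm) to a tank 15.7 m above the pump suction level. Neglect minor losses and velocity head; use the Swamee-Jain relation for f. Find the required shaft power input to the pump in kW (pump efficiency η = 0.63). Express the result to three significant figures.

P_shaft ≈ 24.8 kW

V = 4Q/(πD²) = 1.008 m/s; Re = 8.06×10^5; ε/D = 2.96×10^-4; f = 0.01589
h_f = f(L/D)V²/2g = 4.615 m
Total head H = z + h_f = 15.7 + 4.615 = 20.31 m
P_hyd = ρgQH = 719.0·9.81·0.109·20.31 = 15.62 kW
P_shaft = P_hyd/η = 15.62/0.63 = 24.79 kW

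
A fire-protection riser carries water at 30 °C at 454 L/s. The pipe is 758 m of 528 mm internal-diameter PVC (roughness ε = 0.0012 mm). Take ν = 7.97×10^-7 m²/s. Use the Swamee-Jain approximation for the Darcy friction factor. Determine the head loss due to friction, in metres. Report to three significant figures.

h_f ≈ 3.49 m

V = 4Q/(πD²) = 4·0.454/(π·0.528²) = 2.073 m/s
Re = VD/ν = 2.073·0.528/7.97×10^-7 = 1.37×10^6 → turbulent
ε/D = 0.0012/528 = 2.27×10^-6
Swamee-Jain: f = 0.01108
h_f = f(L/D)V²/(2g) = 0.01108·(758/0.528)·2.073²/(2·9.81) = 3.486 m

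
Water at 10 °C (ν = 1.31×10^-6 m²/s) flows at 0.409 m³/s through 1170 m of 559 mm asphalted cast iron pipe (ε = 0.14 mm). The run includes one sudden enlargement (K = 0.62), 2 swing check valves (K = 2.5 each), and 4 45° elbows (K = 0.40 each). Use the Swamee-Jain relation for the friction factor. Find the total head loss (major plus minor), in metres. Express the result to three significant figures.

H_L ≈ 5.64 m

V = 4Q/(πD²) = 1.667 m/s; V²/2g = 0.1416 m
Re = 7.11×10^5, ε/D = 2.50×10^-4 → f = 0.01558 (Swamee-Jain)
Major: h_f = f(L/D)·V²/2g = 0.01558·2093·0.1416 = 4.617 m
Minor: ΣK = 7.22; h_m = ΣK·V²/2g = 1.022 m
Total H_L = 4.617 + 1.022 = 5.639 m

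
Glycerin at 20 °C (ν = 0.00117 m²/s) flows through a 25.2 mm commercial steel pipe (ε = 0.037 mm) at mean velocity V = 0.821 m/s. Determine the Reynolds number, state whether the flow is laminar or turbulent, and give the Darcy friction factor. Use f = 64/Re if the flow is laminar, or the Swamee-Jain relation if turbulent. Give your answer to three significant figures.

Re ≈ 17.7; laminar; f = 64/Re ≈ 3.62

Re = VD/ν = 0.8210·0.0252/0.00117 = 17.7
Re < 2300 → laminar → f = 64/Re = 3.619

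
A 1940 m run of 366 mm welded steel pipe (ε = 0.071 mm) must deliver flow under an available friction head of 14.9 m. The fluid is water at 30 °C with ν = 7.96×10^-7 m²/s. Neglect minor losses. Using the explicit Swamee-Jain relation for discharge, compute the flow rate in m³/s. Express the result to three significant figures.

Q ≈ 0.204 m³/s

Swamee-Jain (Type II): Q = -0.965·√(gD⁵h_f/L)·ln[ε/(3.7D) + √(3.17ν²L/(gD³h_f))]
√(gD⁵h_f/L) = √(9.81·0.366⁵·14.9/1940) = 0.02224
ε/(3.7D) = 5.24×10^-5; √(3.17ν²L/(gD³h_f)) = 2.33×10^-5
Q = -0.965·0.02224·ln(7.575×10^-5) = 0.2037 m³/s
Check: V = 1.94 m/s, Re = 8.90×10^5, f = 0.01481, h_f = 15.0 m ≈ 14.9 m ✓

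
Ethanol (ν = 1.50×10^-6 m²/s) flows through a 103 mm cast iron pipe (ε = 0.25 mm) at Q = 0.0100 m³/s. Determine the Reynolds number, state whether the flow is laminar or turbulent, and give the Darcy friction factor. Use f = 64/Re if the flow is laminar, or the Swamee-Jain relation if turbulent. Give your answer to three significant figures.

Re ≈ 8.24×10^4; turbulent; f ≈ 0.0267

V = 4Q/(πD²) = 1.200 m/s
Re = VD/ν = 1.200·0.103/1.50×10^-6 = 8.24×10^4
Re > 4000 → turbulent; ε/D = 0.00243
Swamee-Jain: f = 0.02671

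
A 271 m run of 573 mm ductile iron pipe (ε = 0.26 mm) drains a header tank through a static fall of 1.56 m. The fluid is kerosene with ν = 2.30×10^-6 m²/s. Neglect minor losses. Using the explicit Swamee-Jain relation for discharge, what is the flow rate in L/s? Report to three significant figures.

Q ≈ 497 L/s

Swamee-Jain (Type II): Q = -0.965·√(gD⁵h_f/L)·ln[ε/(3.7D) + √(3.17ν²L/(gD³h_f))]
√(gD⁵h_f/L) = √(9.81·0.573⁵·1.56/271) = 0.05906
ε/(3.7D) = 1.23×10^-4; √(3.17ν²L/(gD³h_f)) = 3.97×10^-5
Q = -0.965·0.05906·ln(1.624×10^-4) = 0.4973 m³/s
Check: V = 1.93 m/s, Re = 4.80×10^5, f = 0.01752, h_f = 1.57 m ≈ 1.56 m ✓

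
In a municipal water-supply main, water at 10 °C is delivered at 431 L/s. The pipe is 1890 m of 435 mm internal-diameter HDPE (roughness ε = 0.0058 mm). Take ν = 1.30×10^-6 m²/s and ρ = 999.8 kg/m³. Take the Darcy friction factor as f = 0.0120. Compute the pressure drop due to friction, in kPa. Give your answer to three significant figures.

Δp ≈ 219 kPa

V = 4Q/(πD²) = 4·0.431/(π·0.435²) = 2.900 m/s
h_f = f(L/D)V²/(2g) = 0.01200·(1890/0.435)·2.900²/(2·9.81) = 22.35 m
Δp = ρg·h_f = 999.8·9.81·22.35 = 219.2 kPa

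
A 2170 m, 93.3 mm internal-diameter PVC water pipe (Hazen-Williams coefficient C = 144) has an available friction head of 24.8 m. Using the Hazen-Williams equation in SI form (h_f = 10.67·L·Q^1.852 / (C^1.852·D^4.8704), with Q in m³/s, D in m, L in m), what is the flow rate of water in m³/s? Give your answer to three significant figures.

Q ≈ 0.00701 m³/s

Rearranging: Q = [h_f·C^1.852·D^4.8704 / (10.67·L)]^(1/1.852)
Q = [24.8·144^1.852·0.0933^4.8704 / (10.67·2170)]^0.540 = 0.007008 m³/s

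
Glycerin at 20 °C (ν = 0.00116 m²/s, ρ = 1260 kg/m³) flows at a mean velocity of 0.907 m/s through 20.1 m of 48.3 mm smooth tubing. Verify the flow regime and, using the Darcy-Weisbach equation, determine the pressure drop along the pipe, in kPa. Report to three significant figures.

Δp ≈ 366 kPa

Re = VD/ν = 0.907·0.04830/0.00116 = 37.8 → laminar (Re < 2300)
f = 64/Re = 1.695
h_f = f(L/D)V²/(2g) = 1.695·(20.1/0.04830)·0.907²/(2·9.81) = 29.57 m
Δp = ρg·h_f = 1260·9.81·29.57 = 365.5 kPa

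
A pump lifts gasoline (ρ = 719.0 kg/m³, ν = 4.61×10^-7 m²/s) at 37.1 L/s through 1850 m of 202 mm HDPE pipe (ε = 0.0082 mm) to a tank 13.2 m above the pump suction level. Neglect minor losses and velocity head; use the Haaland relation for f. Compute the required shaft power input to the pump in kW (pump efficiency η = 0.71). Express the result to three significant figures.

P_shaft ≈ 7.98 kW

V = 4Q/(πD²) = 1.158 m/s; Re = 5.07×10^5; ε/D = 4.06×10^-5; f = 0.01353
h_f = f(L/D)V²/2g = 8.463 m
Total head H = z + h_f = 13.2 + 8.463 = 21.66 m
P_hyd = ρgQH = 719.0·9.81·0.0371·21.66 = 5.669 kW
P_shaft = P_hyd/η = 5.669/0.71 = 7.984 kW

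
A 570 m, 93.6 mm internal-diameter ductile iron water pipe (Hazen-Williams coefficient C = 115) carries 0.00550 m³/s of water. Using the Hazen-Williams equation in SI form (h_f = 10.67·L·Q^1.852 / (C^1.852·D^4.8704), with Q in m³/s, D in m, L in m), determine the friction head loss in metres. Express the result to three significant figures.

h_f ≈ 6.21 m

h_f = 10.67·570·0.00550^1.852 / (115^1.852·0.0936^4.8704) = 6.210 m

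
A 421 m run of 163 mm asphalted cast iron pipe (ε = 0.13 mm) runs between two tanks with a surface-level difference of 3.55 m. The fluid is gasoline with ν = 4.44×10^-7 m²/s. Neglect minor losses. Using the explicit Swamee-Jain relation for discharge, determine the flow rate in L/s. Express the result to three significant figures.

Q ≈ 24.6 L/s

Swamee-Jain (Type II): Q = -0.965·√(gD⁵h_f/L)·ln[ε/(3.7D) + √(3.17ν²L/(gD³h_f))]
√(gD⁵h_f/L) = √(9.81·0.163⁵·3.55/421) = 0.003085
ε/(3.7D) = 2.16×10^-4; √(3.17ν²L/(gD³h_f)) = 4.18×10^-5
Q = -0.965·0.003085·ln(2.573×10^-4) = 0.02461 m³/s
Check: V = 1.18 m/s, Re = 4.33×10^5, f = 0.01953, h_f = 3.57 m ≈ 3.55 m ✓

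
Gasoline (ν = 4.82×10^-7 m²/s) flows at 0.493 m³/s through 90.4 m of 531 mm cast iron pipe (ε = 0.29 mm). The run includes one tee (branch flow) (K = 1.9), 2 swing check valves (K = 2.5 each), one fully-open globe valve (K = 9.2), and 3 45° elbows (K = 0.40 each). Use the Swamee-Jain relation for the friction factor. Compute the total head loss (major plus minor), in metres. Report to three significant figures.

V = 4Q/(πD²) = 2.226 m/s; V²/2g = 0.2526 m
Re = 2.45×10^6, ε/D = 5.46×10^-4 → f = 0.01730 (Swamee-Jain)
Major: h_f = f(L/D)·V²/2g = 0.01730·170.2·0.2526 = 0.7438 m
Minor: ΣK = 17.3; h_m = ΣK·V²/2g = 4.370 m
Total H_L = 0.7438 + 4.370 = 5.114 m

H_L ≈ 5.11 m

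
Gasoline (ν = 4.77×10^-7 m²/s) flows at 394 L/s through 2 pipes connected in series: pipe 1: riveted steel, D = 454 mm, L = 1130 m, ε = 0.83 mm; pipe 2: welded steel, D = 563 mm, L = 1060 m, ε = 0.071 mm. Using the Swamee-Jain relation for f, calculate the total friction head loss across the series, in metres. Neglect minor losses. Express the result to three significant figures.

H ≈ 20.5 m

Pipe 1: V = 2.434 m/s, Re = 2.32×10^6, ε/D = 0.00183, f = 0.02300, h_1 = f(L/D)V²/2g = 17.28 m
Pipe 2: V = 1.583 m/s, Re = 1.87×10^6, ε/D = 1.26×10^-4, f = 0.01335, h_2 = f(L/D)V²/2g = 3.210 m
Series → Q common, losses add: H = Σh = 20.49 m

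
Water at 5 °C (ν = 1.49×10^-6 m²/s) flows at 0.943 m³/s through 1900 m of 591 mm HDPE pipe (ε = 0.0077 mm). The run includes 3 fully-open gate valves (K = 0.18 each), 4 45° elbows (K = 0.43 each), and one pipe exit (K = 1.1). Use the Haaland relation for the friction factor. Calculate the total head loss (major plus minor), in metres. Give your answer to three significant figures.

V = 4Q/(πD²) = 3.438 m/s; V²/2g = 0.6023 m
Re = 1.36×10^6, ε/D = 1.30×10^-5 → f = 0.01130 (Haaland)
Major: h_f = f(L/D)·V²/2g = 0.01130·3215·0.6023 = 21.88 m
Minor: ΣK = 3.36; h_m = ΣK·V²/2g = 2.024 m
Total H_L = 21.88 + 2.024 = 23.91 m

H_L ≈ 23.9 m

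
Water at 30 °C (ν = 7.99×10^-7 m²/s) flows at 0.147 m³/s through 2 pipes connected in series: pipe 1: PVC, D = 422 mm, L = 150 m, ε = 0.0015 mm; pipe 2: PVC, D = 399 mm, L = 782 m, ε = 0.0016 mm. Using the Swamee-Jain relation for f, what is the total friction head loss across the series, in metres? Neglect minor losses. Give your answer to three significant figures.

Pipe 1: V = 1.051 m/s, Re = 5.55×10^5, ε/D = 3.55×10^-6, f = 0.01291, h_1 = f(L/D)V²/2g = 0.2584 m
Pipe 2: V = 1.176 m/s, Re = 5.87×10^5, ε/D = 4.01×10^-6, f = 0.01279, h_2 = f(L/D)V²/2g = 1.767 m
Series → Q common, losses add: H = Σh = 2.025 m

H ≈ 2.02 m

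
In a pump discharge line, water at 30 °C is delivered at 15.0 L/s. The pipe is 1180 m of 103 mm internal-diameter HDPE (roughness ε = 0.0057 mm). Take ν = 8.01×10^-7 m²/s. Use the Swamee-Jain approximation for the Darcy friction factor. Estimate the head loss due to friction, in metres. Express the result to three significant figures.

h_f ≈ 29.6 m

V = 4Q/(πD²) = 4·0.0150/(π·0.103²) = 1.800 m/s
Re = VD/ν = 1.800·0.103/8.01×10^-7 = 2.31×10^5 → turbulent
ε/D = 0.0057/103 = 5.53×10^-5
Swamee-Jain: f = 0.01563
h_f = f(L/D)V²/(2g) = 0.01563·(1180/0.103)·1.800²/(2·9.81) = 29.58 m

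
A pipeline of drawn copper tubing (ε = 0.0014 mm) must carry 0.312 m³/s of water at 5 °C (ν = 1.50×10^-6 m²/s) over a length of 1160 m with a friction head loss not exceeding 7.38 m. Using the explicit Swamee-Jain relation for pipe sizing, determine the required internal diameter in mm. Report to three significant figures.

Swamee-Jain (Type III): D = 0.66·[ε^1.25·(LQ²/(gh_f))^4.75 + ν·Q^9.4·(L/(gh_f))^5.2]^0.04
LQ²/(gh_f) = 1.560; L/(gh_f) = 16.02
Term 1 = ε^1.25·(…)^4.75 = 3.98×10^-7; Term 2 = ν·Q^9.4·(…)^5.2 = 4.85×10^-5
D = 0.66·(3.98×10^-7 + 4.85×10^-5)^0.04 = 0.4437 m = 444 mm
Check: V = 2.02 m/s, Re = 5.97×10^5, f = 0.01274, h_f = 6.91 m ≈ 7.38 m ✓

D ≈ 444 mm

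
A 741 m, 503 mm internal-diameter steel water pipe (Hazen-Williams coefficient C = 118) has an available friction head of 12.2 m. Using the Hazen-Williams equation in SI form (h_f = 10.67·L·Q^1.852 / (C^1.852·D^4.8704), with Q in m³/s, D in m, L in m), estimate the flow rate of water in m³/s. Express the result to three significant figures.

Q ≈ 0.587 m³/s

Rearranging: Q = [h_f·C^1.852·D^4.8704 / (10.67·L)]^(1/1.852)
Q = [12.2·118^1.852·0.503^4.8704 / (10.67·741)]^0.540 = 0.5874 m³/s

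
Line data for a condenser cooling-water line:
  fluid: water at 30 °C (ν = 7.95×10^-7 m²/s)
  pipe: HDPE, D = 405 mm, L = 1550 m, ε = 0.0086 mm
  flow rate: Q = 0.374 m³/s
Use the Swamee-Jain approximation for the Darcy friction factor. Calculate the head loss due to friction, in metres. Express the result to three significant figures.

V = 4Q/(πD²) = 4·0.374/(π·0.405²) = 2.903 m/s
Re = VD/ν = 2.903·0.405/7.95×10^-7 = 1.48×10^6 → turbulent
ε/D = 0.0086/405 = 2.12×10^-5
Swamee-Jain: f = 0.01151
h_f = f(L/D)V²/(2g) = 0.01151·(1550/0.405)·2.903²/(2·9.81) = 18.92 m

h_f ≈ 18.9 m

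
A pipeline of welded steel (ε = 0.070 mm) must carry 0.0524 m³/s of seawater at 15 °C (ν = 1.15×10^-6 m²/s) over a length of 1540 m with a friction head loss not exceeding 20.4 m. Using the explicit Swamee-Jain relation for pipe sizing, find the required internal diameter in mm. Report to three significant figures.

Swamee-Jain (Type III): D = 0.66·[ε^1.25·(LQ²/(gh_f))^4.75 + ν·Q^9.4·(L/(gh_f))^5.2]^0.04
LQ²/(gh_f) = 0.02113; L/(gh_f) = 7.695
Term 1 = ε^1.25·(…)^4.75 = 7.07×10^-14; Term 2 = ν·Q^9.4·(…)^5.2 = 4.27×10^-14
D = 0.66·(7.07×10^-14 + 4.27×10^-14)^0.04 = 0.2003 m = 200 mm
Check: V = 1.66 m/s, Re = 2.90×10^5, f = 0.01745, h_f = 18.9 m ≈ 20.4 m ✓

D ≈ 200 mm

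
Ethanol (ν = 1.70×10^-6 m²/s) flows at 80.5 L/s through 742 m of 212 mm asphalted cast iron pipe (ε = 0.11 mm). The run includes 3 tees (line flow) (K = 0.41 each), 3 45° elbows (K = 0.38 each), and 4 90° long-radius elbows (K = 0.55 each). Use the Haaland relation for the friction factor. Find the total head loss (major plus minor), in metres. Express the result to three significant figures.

H_L ≈ 18.1 m

V = 4Q/(πD²) = 2.281 m/s; V²/2g = 0.2651 m
Re = 2.84×10^5, ε/D = 5.19×10^-4 → f = 0.01825 (Haaland)
Major: h_f = f(L/D)·V²/2g = 0.01825·3500·0.2651 = 16.93 m
Minor: ΣK = 4.57; h_m = ΣK·V²/2g = 1.211 m
Total H_L = 16.93 + 1.211 = 18.14 m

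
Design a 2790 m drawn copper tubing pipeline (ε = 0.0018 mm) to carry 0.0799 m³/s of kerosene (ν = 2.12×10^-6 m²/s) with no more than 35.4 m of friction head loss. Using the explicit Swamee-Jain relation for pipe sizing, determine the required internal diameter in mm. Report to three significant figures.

Swamee-Jain (Type III): D = 0.66·[ε^1.25·(LQ²/(gh_f))^4.75 + ν·Q^9.4·(L/(gh_f))^5.2]^0.04
LQ²/(gh_f) = 0.05129; L/(gh_f) = 8.034
Term 1 = ε^1.25·(…)^4.75 = 4.92×10^-14; Term 2 = ν·Q^9.4·(…)^5.2 = 5.20×10^-12
D = 0.66·(4.92×10^-14 + 5.20×10^-12)^0.04 = 0.2335 m = 234 mm
Check: V = 1.87 m/s, Re = 2.05×10^5, f = 0.01552, h_f = 32.9 m ≈ 35.4 m ✓

D ≈ 234 mm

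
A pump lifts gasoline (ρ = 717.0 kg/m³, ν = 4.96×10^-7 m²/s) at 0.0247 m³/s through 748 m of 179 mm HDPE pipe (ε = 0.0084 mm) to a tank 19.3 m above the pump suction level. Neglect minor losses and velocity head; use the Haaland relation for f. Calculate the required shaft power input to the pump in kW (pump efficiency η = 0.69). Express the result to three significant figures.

V = 4Q/(πD²) = 0.9815 m/s; Re = 3.54×10^5; ε/D = 4.69×10^-5; f = 0.01436
h_f = f(L/D)V²/2g = 2.947 m
Total head H = z + h_f = 19.3 + 2.947 = 22.25 m
P_hyd = ρgQH = 717.0·9.81·0.0247·22.25 = 3.865 kW
P_shaft = P_hyd/η = 3.865/0.69 = 5.602 kW

P_shaft ≈ 5.60 kW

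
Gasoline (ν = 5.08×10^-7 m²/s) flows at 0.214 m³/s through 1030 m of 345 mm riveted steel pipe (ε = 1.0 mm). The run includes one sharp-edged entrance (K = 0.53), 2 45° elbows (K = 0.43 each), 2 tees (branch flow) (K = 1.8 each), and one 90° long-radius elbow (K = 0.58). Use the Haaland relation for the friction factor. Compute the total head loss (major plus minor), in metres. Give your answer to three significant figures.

H_L ≈ 22.3 m

V = 4Q/(πD²) = 2.289 m/s; V²/2g = 0.2671 m
Re = 1.55×10^6, ε/D = 0.00290 → f = 0.02605 (Haaland)
Major: h_f = f(L/D)·V²/2g = 0.02605·2986·0.2671 = 20.77 m
Minor: ΣK = 5.57; h_m = ΣK·V²/2g = 1.488 m
Total H_L = 20.77 + 1.488 = 22.26 m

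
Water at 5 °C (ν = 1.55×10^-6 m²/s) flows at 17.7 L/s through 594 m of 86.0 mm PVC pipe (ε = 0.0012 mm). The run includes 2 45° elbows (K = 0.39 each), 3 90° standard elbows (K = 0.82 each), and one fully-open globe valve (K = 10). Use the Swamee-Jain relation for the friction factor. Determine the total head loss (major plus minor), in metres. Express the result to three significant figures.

V = 4Q/(πD²) = 3.047 m/s; V²/2g = 0.4732 m
Re = 1.69×10^5, ε/D = 1.40×10^-5 → f = 0.01617 (Swamee-Jain)
Major: h_f = f(L/D)·V²/2g = 0.01617·6907·0.4732 = 52.85 m
Minor: ΣK = 13.2; h_m = ΣK·V²/2g = 6.266 m
Total H_L = 52.85 + 6.266 = 59.12 m

H_L ≈ 59.1 m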